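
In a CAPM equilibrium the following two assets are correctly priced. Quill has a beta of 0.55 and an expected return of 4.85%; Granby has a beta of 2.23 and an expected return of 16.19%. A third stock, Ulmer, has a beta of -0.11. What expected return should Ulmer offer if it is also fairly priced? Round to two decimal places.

MRP (SML slope) = (16.19% − 4.85%) / (2.23 − 0.55) = 11.34% / 1.68 = 6.7500%
R_f (intercept) = 4.85% − 0.55 × 6.7500% = 1.1375%
E(R_Ulmer) = R_f + β × MRP = 1.1375% + -0.11 × 6.7500% = 0.40%

0.40%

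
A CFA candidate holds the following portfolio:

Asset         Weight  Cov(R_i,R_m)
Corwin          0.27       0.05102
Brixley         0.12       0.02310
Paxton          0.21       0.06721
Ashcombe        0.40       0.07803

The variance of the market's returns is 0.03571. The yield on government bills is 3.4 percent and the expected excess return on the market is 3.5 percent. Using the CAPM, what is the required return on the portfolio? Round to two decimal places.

β_Corwin = 0.05102 / 0.03571 = 1.4287
β_Brixley = 0.02310 / 0.03571 = 0.6469
β_Paxton = 0.06721 / 0.03571 = 1.8821
β_Ashcombe = 0.07803 / 0.03571 = 2.1851
β_P = Σ w_i β_i = 0.27×1.4287 + 0.12×0.6469 + 0.21×1.8821 + 0.40×2.1851 = 1.7327
E(R_P) = R_f + β_P × MRP = 3.4% + 1.7327 × 3.5% = 9.46%

9.46%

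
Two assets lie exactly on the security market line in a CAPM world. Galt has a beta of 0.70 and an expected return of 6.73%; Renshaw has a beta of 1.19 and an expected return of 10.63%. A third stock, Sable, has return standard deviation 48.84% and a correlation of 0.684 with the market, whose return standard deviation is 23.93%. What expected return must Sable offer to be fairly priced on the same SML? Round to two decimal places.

MRP = (10.63% − 6.73%) / (1.19 − 0.70) = 7.9592%
R_f = 6.73% − 0.70 × 7.9592% = 1.1586%
β_Sable = ρ·σ_i/σ_m = 0.684 × 48.84 / 23.93 = 1.3960
E(R_Sable) = R_f + β × MRP = 1.1586% + 1.3960 × 7.9592% = 12.27%

12.27%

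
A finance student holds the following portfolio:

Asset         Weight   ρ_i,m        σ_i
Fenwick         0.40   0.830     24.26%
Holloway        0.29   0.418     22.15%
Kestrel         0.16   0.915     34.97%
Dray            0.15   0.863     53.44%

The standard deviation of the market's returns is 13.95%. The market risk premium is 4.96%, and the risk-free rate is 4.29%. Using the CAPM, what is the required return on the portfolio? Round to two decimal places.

12.39%

β_Fenwick = 0.830 × 24.26% / 13.95% = 1.4434
β_Holloway = 0.418 × 22.15% / 13.95% = 0.6637
β_Kestrel = 0.915 × 34.97% / 13.95% = 2.2937
β_Dray = 0.863 × 53.44% / 13.95% = 3.3060
β_P = Σ w_i β_i = 0.40×1.4434 + 0.29×0.6637 + 0.16×2.2937 + 0.15×3.3060 = 1.6327
E(R_P) = R_f + β_P × MRP = 4.29% + 1.6327 × 4.96% = 12.39%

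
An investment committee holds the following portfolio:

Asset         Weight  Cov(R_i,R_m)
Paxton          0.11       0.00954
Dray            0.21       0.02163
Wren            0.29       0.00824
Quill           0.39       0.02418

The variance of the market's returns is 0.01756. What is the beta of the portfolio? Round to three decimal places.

β_Paxton = 0.00954 / 0.01756 = 0.5433
β_Dray = 0.02163 / 0.01756 = 1.2318
β_Wren = 0.00824 / 0.01756 = 0.4692
β_Quill = 0.02418 / 0.01756 = 1.3770
β_P = Σ w_i β_i = 0.11×0.5433 + 0.21×1.2318 + 0.29×0.4692 + 0.39×1.3770 = 0.9915

0.992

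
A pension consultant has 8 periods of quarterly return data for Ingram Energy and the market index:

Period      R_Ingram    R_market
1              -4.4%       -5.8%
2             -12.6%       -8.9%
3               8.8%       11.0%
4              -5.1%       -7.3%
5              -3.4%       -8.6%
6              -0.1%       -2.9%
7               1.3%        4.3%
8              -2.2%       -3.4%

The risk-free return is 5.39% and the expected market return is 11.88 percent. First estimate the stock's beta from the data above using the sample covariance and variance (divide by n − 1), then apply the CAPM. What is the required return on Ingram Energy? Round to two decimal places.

Mean R_i = (-4.4 − 12.6 + 8.8 − 5.1 − 3.4 − 0.1 + 1.3 − 2.2) / 8 = -2.2125%
Mean R_m = (-5.8 − 8.9 + 11.0 − 7.3 − 8.6 − 2.9 + 4.3 − 3.4) / 8 = -2.7000%
Σ(R_i − R̄_i)(R_m − R̄_m) = 266.5000  ⇒  Cov = 266.5000 / 7 = 38.0714
Σ(R_m − R̄_m)² = 341.2400  ⇒  Var(R_m) = 341.2400 / 7 = 48.7486
β = Cov / Var(R_m) = 38.0714 / 48.7486 = 0.7810
MRP = 11.88% − 5.39% = 6.49%
E(R) = R_f + β × MRP = 5.39% + 0.7810 × 6.49% = 10.46%

10.46%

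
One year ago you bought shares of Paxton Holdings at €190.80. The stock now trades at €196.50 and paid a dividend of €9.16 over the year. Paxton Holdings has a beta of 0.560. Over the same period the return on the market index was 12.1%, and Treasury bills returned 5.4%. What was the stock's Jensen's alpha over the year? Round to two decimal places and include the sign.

Realised HPR = (P1 + D1 − P0) / P0 = (196.50 + 9.16 − 190.80) / 190.80 = 14.86 / 190.80 = 7.7883%
MRP = 12.1% − 5.4% = 6.70%
CAPM required = R_f + β·MRP = 5.4% + 0.560 × 6.7% = 9.1520%
α = realised − required = 7.7883% − 9.1520% = -1.36%

-1.36%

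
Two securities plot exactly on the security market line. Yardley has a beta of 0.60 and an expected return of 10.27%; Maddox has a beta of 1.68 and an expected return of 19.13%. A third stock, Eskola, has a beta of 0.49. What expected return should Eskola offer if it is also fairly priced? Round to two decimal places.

9.37%

MRP (SML slope) = (19.13% − 10.27%) / (1.68 − 0.60) = 8.86% / 1.08 = 8.2037%
R_f (intercept) = 10.27% − 0.60 × 8.2037% = 5.3478%
E(R_Eskola) = R_f + β × MRP = 5.3478% + 0.49 × 8.2037% = 9.37%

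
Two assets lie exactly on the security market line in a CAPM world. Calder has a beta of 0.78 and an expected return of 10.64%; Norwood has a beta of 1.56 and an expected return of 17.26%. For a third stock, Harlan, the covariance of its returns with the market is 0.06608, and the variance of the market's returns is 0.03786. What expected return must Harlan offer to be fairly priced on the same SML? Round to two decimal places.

MRP = (17.26% − 10.64%) / (1.56 − 0.78) = 8.4872%
R_f = 10.64% − 0.78 × 8.4872% = 4.0200%
β_Harlan = Cov / Var(R_m) = 0.06608 / 0.03786 = 1.7454
E(R_Harlan) = R_f + β × MRP = 4.0200% + 1.7454 × 8.4872% = 18.83%

18.83%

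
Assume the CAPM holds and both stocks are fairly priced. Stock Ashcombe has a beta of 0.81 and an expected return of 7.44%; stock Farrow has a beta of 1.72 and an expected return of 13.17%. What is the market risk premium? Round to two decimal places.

6.30%

Both satisfy E(R) = R_f + β·MRP, so the slope of the SML is
MRP = (13.17% − 7.44%) / (1.72 − 0.81) = 5.73% / 0.91 = 6.2967%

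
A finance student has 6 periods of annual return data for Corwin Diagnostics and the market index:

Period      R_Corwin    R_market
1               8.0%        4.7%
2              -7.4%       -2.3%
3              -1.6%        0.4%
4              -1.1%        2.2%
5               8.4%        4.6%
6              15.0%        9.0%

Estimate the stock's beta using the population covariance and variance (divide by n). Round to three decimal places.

2.070

Mean R_i = (8.0 − 7.4 − 1.6 − 1.1 + 8.4 + 15.0) / 6 = 3.5500%
Mean R_m = (4.7 − 2.3 + 0.4 + 2.2 + 4.6 + 9.0) / 6 = 3.1000%
Σ(R_i − R̄_i)(R_m − R̄_m) = 159.1700  ⇒  Cov = 159.1700 / 6 = 26.5283
Σ(R_m − R̄_m)² = 76.8800  ⇒  Var(R_m) = 76.8800 / 6 = 12.8133
β = Cov / Var(R_m) = 26.5283 / 12.8133 = 2.0704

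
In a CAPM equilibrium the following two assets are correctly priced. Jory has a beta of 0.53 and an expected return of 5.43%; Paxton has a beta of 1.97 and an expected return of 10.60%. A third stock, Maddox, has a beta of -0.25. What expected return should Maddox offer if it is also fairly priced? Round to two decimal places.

MRP (SML slope) = (10.60% − 5.43%) / (1.97 − 0.53) = 5.17% / 1.44 = 3.5903%
R_f (intercept) = 5.43% − 0.53 × 3.5903% = 3.5271%
E(R_Maddox) = R_f + β × MRP = 3.5271% + -0.25 × 3.5903% = 2.63%

2.63%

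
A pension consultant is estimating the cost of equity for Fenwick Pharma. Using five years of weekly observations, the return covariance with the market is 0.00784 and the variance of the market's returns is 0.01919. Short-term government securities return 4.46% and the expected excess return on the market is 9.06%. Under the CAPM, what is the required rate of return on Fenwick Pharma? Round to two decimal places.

8.16%

β = Cov(R_i, R_m) / Var(R_m) = 0.00784 / 0.01919 = 0.4085
E(R) = R_f + β × MRP = 4.46% + 0.4085 × 9.06% = 8.16%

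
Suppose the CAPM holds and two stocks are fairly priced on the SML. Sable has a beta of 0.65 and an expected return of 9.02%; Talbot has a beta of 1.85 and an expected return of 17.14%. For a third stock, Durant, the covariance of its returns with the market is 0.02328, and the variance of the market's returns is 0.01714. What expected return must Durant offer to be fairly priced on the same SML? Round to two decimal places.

MRP = (17.14% − 9.02%) / (1.85 − 0.65) = 6.7667%
R_f = 9.02% − 0.65 × 6.7667% = 4.6216%
β_Durant = Cov / Var(R_m) = 0.02328 / 0.01714 = 1.3582
E(R_Durant) = R_f + β × MRP = 4.6216% + 1.3582 × 6.7667% = 13.81%

13.81%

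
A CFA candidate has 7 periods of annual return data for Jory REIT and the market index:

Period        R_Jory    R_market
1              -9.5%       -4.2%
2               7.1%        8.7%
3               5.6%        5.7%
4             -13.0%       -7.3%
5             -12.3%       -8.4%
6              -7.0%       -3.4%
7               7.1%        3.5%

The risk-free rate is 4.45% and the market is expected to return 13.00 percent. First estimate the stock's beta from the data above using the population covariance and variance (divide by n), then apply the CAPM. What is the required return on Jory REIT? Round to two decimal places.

Mean R_i = (-9.5 + 7.1 + 5.6 − 13.0 − 12.3 − 7.0 + 7.1) / 7 = -3.1429%
Mean R_m = (-4.2 + 8.7 + 5.7 − 7.3 − 8.4 − 3.4 + 3.5) / 7 = -0.7714%
Σ(R_i − R̄_i)(R_m − R̄_m) = 363.4886  ⇒  Cov = 363.4886 / 7 = 51.9269
Σ(R_m − R̄_m)² = 269.3143  ⇒  Var(R_m) = 269.3143 / 7 = 38.4735
β = Cov / Var(R_m) = 51.9269 / 38.4735 = 1.3497
MRP = 13.00% − 4.45% = 8.55%
E(R) = R_f + β × MRP = 4.45% + 1.3497 × 8.55% = 15.99%

15.99%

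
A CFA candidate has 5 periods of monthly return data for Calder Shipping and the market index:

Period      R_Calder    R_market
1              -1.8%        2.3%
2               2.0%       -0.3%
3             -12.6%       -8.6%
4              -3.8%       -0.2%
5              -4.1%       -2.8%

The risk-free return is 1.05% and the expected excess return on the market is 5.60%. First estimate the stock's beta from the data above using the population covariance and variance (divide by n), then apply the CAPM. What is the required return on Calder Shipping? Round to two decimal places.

Mean R_i = (-1.8 + 2.0 − 12.6 − 3.8 − 4.1) / 5 = -4.0600%
Mean R_m = (2.3 − 0.3 − 8.6 − 0.2 − 2.8) / 5 = -1.9200%
Σ(R_i − R̄_i)(R_m − R̄_m) = 76.8840  ⇒  Cov = 76.8840 / 5 = 15.3768
Σ(R_m − R̄_m)² = 68.7880  ⇒  Var(R_m) = 68.7880 / 5 = 13.7576
β = Cov / Var(R_m) = 15.3768 / 13.7576 = 1.1177
E(R) = R_f + β × MRP = 1.05% + 1.1177 × 5.60% = 7.31%

7.31%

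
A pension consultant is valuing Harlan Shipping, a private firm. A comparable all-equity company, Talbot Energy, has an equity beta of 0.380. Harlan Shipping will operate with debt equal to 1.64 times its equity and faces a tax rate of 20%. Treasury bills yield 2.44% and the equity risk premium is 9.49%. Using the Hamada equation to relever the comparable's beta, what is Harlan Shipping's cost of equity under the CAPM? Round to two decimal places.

β_L = β_U × [1 + (1 − t)(D/E)] = 0.380 × [1 + (1 − 0.20) × 1.64]
    = 0.380 × [1 + 0.80 × 1.64] = 0.380 × 2.3120 = 0.8786
E(R) = R_f + β_L × MRP = 2.44% + 0.8786 × 9.49% = 10.78%

10.78%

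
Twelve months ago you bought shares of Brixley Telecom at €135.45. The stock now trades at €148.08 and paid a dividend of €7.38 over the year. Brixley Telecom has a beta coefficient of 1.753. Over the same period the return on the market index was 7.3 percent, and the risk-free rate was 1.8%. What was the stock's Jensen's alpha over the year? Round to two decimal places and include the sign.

Realised HPR = (P1 + D1 − P0) / P0 = (148.08 + 7.38 − 135.45) / 135.45 = 20.01 / 135.45 = 14.7730%
MRP = 7.3% − 1.8% = 5.50%
CAPM required = R_f + β·MRP = 1.8% + 1.753 × 5.5% = 11.4415%
α = realised − required = 14.7730% − 11.4415% = +3.33%

+3.33%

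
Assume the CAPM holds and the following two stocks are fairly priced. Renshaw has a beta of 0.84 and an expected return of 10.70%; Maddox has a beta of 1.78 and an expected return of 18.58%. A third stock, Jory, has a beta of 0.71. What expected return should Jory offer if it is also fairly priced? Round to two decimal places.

9.61%

MRP (SML slope) = (18.58% − 10.70%) / (1.78 − 0.84) = 7.88% / 0.94 = 8.3830%
R_f (intercept) = 10.70% − 0.84 × 8.3830% = 3.6583%
E(R_Jory) = R_f + β × MRP = 3.6583% + 0.71 × 8.3830% = 9.61%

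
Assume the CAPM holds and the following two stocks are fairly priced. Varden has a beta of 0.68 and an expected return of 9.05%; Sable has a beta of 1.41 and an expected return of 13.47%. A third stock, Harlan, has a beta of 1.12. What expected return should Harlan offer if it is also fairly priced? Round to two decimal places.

11.71%

MRP (SML slope) = (13.47% − 9.05%) / (1.41 − 0.68) = 4.42% / 0.73 = 6.0548%
R_f (intercept) = 9.05% − 0.68 × 6.0548% = 4.9327%
E(R_Harlan) = R_f + β × MRP = 4.9327% + 1.12 × 6.0548% = 11.71%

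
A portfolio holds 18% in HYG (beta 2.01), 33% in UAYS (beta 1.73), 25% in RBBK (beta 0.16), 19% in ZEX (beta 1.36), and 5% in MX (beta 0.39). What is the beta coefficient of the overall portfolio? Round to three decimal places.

1.251

β_P = Σ w_i β_i = 0.18×2.01 + 0.33×1.73 + 0.25×0.16 + 0.19×1.36 + 0.05×0.39 = 1.2506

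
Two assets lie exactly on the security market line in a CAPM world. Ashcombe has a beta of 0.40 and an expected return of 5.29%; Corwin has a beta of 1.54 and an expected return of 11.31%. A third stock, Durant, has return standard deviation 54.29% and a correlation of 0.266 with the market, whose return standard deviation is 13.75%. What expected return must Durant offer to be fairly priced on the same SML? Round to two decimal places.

8.72%

MRP = (11.31% − 5.29%) / (1.54 − 0.40) = 5.2807%
R_f = 5.29% − 0.40 × 5.2807% = 3.1777%
β_Durant = ρ·σ_i/σ_m = 0.266 × 54.29 / 13.75 = 1.0503
E(R_Durant) = R_f + β × MRP = 3.1777% + 1.0503 × 5.2807% = 8.72%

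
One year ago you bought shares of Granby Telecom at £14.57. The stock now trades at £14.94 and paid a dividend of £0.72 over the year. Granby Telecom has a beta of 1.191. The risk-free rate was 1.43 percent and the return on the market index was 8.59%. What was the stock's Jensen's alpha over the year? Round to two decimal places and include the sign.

-2.48%

Realised HPR = (P1 + D1 − P0) / P0 = (14.94 + 0.72 − 14.57) / 14.57 = 1.09 / 14.57 = 7.4811%
MRP = 8.59% − 1.43% = 7.16%
CAPM required = R_f + β·MRP = 1.43% + 1.191 × 7.16% = 9.95756%
α = realised − required = 7.4811% − 9.95756% = -2.48%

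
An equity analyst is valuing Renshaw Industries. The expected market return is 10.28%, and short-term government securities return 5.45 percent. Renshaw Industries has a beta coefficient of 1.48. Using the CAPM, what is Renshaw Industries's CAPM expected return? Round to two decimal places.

12.60%

Market risk premium = E(R_m) − R_f = 10.28% − 5.45% = 4.83%
E(R) = R_f + β × MRP = 5.45% + 1.48 × 4.83% = 12.60%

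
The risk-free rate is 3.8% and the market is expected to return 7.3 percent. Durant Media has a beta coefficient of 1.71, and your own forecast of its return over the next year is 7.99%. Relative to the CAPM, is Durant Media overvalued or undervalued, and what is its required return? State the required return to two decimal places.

MRP = 7.3% − 3.8% = 3.50%
Required return = R_f + β·MRP = 3.8% + 1.71 × 3.5% = 9.79%
Forecast 7.99% < required 9.79% → the stock plots below the SML → overvalued.

Overvalued; required return 9.79%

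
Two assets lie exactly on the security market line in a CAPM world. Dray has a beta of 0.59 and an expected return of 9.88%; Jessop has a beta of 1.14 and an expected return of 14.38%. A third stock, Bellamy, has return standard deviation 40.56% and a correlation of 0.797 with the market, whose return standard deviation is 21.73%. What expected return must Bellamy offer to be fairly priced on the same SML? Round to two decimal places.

17.22%

MRP = (14.38% − 9.88%) / (1.14 − 0.59) = 8.1818%
R_f = 9.88% − 0.59 × 8.1818% = 5.0527%
β_Bellamy = ρ·σ_i/σ_m = 0.797 × 40.56 / 21.73 = 1.4876
E(R_Bellamy) = R_f + β × MRP = 5.0527% + 1.4876 × 8.1818% = 17.22%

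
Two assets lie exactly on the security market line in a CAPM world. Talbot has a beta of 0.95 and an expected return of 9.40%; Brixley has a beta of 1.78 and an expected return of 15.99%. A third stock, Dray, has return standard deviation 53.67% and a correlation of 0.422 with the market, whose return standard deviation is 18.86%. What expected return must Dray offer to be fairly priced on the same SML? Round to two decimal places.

11.39%

MRP = (15.99% − 9.40%) / (1.78 − 0.95) = 7.9398%
R_f = 9.40% − 0.95 × 7.9398% = 1.8572%
β_Dray = ρ·σ_i/σ_m = 0.422 × 53.67 / 18.86 = 1.2009
E(R_Dray) = R_f + β × MRP = 1.8572% + 1.2009 × 7.9398% = 11.39%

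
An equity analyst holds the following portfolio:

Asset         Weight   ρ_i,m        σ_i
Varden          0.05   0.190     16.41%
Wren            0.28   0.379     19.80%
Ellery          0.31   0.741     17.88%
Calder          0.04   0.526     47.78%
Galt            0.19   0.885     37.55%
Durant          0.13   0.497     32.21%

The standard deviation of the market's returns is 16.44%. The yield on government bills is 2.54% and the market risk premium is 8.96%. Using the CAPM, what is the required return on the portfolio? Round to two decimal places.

11.13%

β_Varden = 0.190 × 16.41% / 16.44% = 0.1897
β_Wren = 0.379 × 19.80% / 16.44% = 0.4565
β_Ellery = 0.741 × 17.88% / 16.44% = 0.8059
β_Calder = 0.526 × 47.78% / 16.44% = 1.5287
β_Galt = 0.885 × 37.55% / 16.44% = 2.0214
β_Durant = 0.497 × 32.21% / 16.44% = 0.9737
β_P = Σ w_i β_i = 0.05×0.1897 + 0.28×0.4565 + 0.31×0.8059 + 0.04×1.5287 + 0.19×2.0214 + 0.13×0.9737 = 0.9589
E(R_P) = R_f + β_P × MRP = 2.54% + 0.9589 × 8.96% = 11.13%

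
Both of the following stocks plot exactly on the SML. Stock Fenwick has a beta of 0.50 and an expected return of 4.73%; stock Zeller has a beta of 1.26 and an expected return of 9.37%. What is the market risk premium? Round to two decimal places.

6.11%

Both satisfy E(R) = R_f + β·MRP, so the slope of the SML is
MRP = (9.37% − 4.73%) / (1.26 − 0.50) = 4.64% / 0.76 = 6.1053%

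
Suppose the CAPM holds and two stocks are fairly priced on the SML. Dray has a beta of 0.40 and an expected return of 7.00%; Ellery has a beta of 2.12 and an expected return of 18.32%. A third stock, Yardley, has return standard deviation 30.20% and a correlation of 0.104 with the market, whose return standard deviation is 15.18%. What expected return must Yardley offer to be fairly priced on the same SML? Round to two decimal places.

MRP = (18.32% − 7.00%) / (2.12 − 0.40) = 6.5814%
R_f = 7.00% − 0.40 × 6.5814% = 4.3674%
β_Yardley = ρ·σ_i/σ_m = 0.104 × 30.20 / 15.18 = 0.2069
E(R_Yardley) = R_f + β × MRP = 4.3674% + 0.2069 × 6.5814% = 5.73%

5.73%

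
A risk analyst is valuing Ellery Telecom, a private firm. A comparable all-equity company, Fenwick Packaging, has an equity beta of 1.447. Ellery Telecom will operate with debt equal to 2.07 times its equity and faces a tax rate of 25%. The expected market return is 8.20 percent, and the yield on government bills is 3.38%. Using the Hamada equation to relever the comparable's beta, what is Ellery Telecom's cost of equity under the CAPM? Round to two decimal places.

21.18%

β_L = β_U × [1 + (1 − t)(D/E)] = 1.447 × [1 + (1 − 0.25) × 2.07]
    = 1.447 × [1 + 0.75 × 2.07] = 1.447 × 2.5525 = 3.6935
MRP = 8.20% − 3.38% = 4.82%
E(R) = R_f + β_L × MRP = 3.38% + 3.6935 × 4.82% = 21.18%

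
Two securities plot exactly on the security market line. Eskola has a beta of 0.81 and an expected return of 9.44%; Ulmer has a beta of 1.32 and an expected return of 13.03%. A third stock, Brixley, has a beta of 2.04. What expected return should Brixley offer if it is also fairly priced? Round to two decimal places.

18.10%

MRP (SML slope) = (13.03% − 9.44%) / (1.32 − 0.81) = 3.59% / 0.51 = 7.0392%
R_f (intercept) = 9.44% − 0.81 × 7.0392% = 3.7382%
E(R_Brixley) = R_f + β × MRP = 3.7382% + 2.04 × 7.0392% = 18.10%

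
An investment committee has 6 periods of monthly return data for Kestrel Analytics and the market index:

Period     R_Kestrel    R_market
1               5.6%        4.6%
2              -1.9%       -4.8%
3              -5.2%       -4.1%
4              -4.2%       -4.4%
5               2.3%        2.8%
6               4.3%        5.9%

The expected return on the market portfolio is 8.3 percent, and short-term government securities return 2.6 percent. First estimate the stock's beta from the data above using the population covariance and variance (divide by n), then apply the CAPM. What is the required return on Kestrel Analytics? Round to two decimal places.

7.53%

Mean R_i = (5.6 − 1.9 − 5.2 − 4.2 + 2.3 + 4.3) / 6 = 0.1500%
Mean R_m = (4.6 − 4.8 − 4.1 − 4.4 + 2.8 + 5.9) / 6 = 0.0000%
Σ(R_i − R̄_i)(R_m − R̄_m) = 106.4900  ⇒  Cov = 106.4900 / 6 = 17.7483
Σ(R_m − R̄_m)² = 123.0200  ⇒  Var(R_m) = 123.0200 / 6 = 20.5033
β = Cov / Var(R_m) = 17.7483 / 20.5033 = 0.8656
MRP = 8.3% − 2.6% = 5.70%
E(R) = R_f + β × MRP = 2.6% + 0.8656 × 5.7% = 7.53%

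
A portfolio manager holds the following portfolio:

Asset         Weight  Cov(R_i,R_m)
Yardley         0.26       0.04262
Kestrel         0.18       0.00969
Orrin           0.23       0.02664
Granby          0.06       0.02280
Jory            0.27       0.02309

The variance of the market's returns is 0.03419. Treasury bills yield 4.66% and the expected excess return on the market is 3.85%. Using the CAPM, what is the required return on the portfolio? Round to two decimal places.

7.65%

β_Yardley = 0.04262 / 0.03419 = 1.2466
β_Kestrel = 0.00969 / 0.03419 = 0.2834
β_Orrin = 0.02664 / 0.03419 = 0.7792
β_Granby = 0.02280 / 0.03419 = 0.6669
β_Jory = 0.02309 / 0.03419 = 0.6753
β_P = Σ w_i β_i = 0.26×1.2466 + 0.18×0.2834 + 0.23×0.7792 + 0.06×0.6669 + 0.27×0.6753 = 0.7767
E(R_P) = R_f + β_P × MRP = 4.66% + 0.7767 × 3.85% = 7.65%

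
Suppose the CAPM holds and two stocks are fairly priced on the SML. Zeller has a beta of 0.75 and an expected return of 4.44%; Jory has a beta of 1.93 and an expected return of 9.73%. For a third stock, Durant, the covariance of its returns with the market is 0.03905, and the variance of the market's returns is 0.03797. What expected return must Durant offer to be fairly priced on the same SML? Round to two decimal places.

MRP = (9.73% − 4.44%) / (1.93 − 0.75) = 4.4831%
R_f = 4.44% − 0.75 × 4.4831% = 1.0777%
β_Durant = Cov / Var(R_m) = 0.03905 / 0.03797 = 1.0284
E(R_Durant) = R_f + β × MRP = 1.0777% + 1.0284 × 4.4831% = 5.69%

5.69%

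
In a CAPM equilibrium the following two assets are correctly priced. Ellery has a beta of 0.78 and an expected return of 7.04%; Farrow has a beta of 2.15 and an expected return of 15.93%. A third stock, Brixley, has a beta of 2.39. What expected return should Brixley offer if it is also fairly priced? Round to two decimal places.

17.49%

MRP (SML slope) = (15.93% − 7.04%) / (2.15 − 0.78) = 8.89% / 1.37 = 6.4891%
R_f (intercept) = 7.04% − 0.78 × 6.4891% = 1.9785%
E(R_Brixley) = R_f + β × MRP = 1.9785% + 2.39 × 6.4891% = 17.49%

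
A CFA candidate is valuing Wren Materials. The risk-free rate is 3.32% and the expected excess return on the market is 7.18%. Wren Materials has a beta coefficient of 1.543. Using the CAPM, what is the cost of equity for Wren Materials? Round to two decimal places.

14.40%

E(R) = R_f + β × MRP = 3.32% + 1.543 × 7.18% = 14.40%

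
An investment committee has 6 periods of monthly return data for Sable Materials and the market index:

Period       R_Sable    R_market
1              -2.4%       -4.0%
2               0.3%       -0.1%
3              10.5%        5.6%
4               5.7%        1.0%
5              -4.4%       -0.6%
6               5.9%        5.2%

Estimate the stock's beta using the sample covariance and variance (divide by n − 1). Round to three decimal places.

1.320

Mean R_i = (-2.4 + 0.3 + 10.5 + 5.7 − 4.4 + 5.9) / 6 = 2.6000%
Mean R_m = (-4.0 − 0.1 + 5.6 + 1.0 − 0.6 + 5.2) / 6 = 1.1833%
Σ(R_i − R̄_i)(R_m − R̄_m) = 88.9300  ⇒  Cov = 88.9300 / 5 = 17.7860
Σ(R_m − R̄_m)² = 67.3683  ⇒  Var(R_m) = 67.3683 / 5 = 13.4737
β = Cov / Var(R_m) = 17.7860 / 13.4737 = 1.3201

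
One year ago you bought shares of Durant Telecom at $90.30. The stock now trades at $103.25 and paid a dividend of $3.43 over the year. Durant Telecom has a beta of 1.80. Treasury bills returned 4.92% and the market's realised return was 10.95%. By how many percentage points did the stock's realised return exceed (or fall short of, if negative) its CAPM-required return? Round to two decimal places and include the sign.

Realised HPR = (P1 + D1 − P0) / P0 = (103.25 + 3.43 − 90.30) / 90.30 = 16.38 / 90.30 = 18.1395%
MRP = 10.95% − 4.92% = 6.03%
CAPM required = R_f + β·MRP = 4.92% + 1.80 × 6.03% = 15.7740%
α = realised − required = 18.1395% − 15.7740% = +2.37%

+2.37%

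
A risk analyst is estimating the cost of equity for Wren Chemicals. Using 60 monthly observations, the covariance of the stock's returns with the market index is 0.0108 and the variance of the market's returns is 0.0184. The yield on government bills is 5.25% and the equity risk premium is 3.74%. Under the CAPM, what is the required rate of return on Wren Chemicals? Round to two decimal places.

7.45%

β = Cov(R_i, R_m) / Var(R_m) = 0.0108 / 0.0184 = 0.5870
E(R) = R_f + β × MRP = 5.25% + 0.5870 × 3.74% = 7.45%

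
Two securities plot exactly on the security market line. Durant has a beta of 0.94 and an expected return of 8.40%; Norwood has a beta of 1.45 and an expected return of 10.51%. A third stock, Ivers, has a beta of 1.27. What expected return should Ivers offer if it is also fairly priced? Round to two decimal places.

MRP (SML slope) = (10.51% − 8.40%) / (1.45 − 0.94) = 2.11% / 0.51 = 4.1373%
R_f (intercept) = 8.40% − 0.94 × 4.1373% = 4.5109%
E(R_Ivers) = R_f + β × MRP = 4.5109% + 1.27 × 4.1373% = 9.77%

9.77%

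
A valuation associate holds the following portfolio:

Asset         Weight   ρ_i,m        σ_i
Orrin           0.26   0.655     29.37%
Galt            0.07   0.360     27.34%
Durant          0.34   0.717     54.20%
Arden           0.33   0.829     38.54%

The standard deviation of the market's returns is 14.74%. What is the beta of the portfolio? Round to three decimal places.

1.998

β_Orrin = 0.655 × 29.37% / 14.74% = 1.3051
β_Galt = 0.360 × 27.34% / 14.74% = 0.6677
β_Durant = 0.717 × 54.20% / 14.74% = 2.6365
β_Arden = 0.829 × 38.54% / 14.74% = 2.1675
β_P = Σ w_i β_i = 0.26×1.3051 + 0.07×0.6677 + 0.34×2.6365 + 0.33×2.1675 = 1.9978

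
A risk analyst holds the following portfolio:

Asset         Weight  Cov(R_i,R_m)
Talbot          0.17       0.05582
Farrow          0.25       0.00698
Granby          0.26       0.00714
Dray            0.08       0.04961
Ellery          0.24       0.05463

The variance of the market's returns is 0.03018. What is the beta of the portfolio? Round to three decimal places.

β_Talbot = 0.05582 / 0.03018 = 1.8496
β_Farrow = 0.00698 / 0.03018 = 0.2313
β_Granby = 0.00714 / 0.03018 = 0.2366
β_Dray = 0.04961 / 0.03018 = 1.6438
β_Ellery = 0.05463 / 0.03018 = 1.8101
β_P = Σ w_i β_i = 0.17×1.8496 + 0.25×0.2313 + 0.26×0.2366 + 0.08×1.6438 + 0.24×1.8101 = 0.9997

1.000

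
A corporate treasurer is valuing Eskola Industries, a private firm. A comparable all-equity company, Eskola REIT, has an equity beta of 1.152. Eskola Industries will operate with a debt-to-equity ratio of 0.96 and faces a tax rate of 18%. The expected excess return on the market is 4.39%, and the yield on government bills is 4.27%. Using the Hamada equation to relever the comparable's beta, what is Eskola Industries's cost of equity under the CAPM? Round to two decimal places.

β_L = β_U × [1 + (1 − t)(D/E)] = 1.152 × [1 + (1 − 0.18) × 0.96]
    = 1.152 × [1 + 0.82 × 0.96] = 1.152 × 1.7872 = 2.0589
E(R) = R_f + β_L × MRP = 4.27% + 2.0589 × 4.39% = 13.31%

13.31%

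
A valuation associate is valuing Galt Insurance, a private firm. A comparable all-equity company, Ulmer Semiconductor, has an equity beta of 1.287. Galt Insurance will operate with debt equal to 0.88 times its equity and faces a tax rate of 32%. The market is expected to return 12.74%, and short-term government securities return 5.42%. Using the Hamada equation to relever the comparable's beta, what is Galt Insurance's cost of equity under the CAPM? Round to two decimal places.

β_L = β_U × [1 + (1 − t)(D/E)] = 1.287 × [1 + (1 − 0.32) × 0.88]
    = 1.287 × [1 + 0.68 × 0.88] = 1.287 × 1.5984 = 2.0571
MRP = 12.74% − 5.42% = 7.32%
E(R) = R_f + β_L × MRP = 5.42% + 2.0571 × 7.32% = 20.48%

20.48%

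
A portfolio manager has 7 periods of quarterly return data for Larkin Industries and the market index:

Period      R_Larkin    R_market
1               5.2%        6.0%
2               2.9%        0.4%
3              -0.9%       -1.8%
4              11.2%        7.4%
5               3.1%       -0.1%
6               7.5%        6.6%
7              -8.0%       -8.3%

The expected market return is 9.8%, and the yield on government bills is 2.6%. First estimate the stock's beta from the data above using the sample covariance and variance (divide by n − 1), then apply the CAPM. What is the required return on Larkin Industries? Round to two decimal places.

10.18%

Mean R_i = (5.2 + 2.9 − 0.9 + 11.2 + 3.1 + 7.5 − 8.0) / 7 = 3.0000%
Mean R_m = (6.0 + 0.4 − 1.8 + 7.4 − 0.1 + 6.6 − 8.3) / 7 = 1.4571%
Σ(R_i − R̄_i)(R_m − R̄_m) = 201.8500  ⇒  Cov = 201.8500 / 6 = 33.6417
Σ(R_m − R̄_m)² = 191.7571  ⇒  Var(R_m) = 191.7571 / 6 = 31.9595
β = Cov / Var(R_m) = 33.6417 / 31.9595 = 1.0526
MRP = 9.8% − 2.6% = 7.20%
E(R) = R_f + β × MRP = 2.6% + 1.0526 × 7.2% = 10.18%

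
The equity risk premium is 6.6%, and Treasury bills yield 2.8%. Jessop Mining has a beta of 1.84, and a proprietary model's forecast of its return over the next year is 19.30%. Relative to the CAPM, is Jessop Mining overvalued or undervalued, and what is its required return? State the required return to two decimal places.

Undervalued; required return 14.94%

Required return = R_f + β·MRP = 2.8% + 1.84 × 6.6% = 14.94%
Forecast 19.30% > required 14.94% → the stock plots above the SML → undervalued.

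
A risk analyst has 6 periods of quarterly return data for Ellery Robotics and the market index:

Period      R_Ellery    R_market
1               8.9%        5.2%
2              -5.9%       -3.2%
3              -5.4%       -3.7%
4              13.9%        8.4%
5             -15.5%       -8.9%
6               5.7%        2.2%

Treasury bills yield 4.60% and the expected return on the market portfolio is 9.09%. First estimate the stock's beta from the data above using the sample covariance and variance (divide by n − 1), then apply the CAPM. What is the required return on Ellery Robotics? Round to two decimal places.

12.30%

Mean R_i = (8.9 − 5.9 − 5.4 + 13.9 − 15.5 + 5.7) / 6 = 0.2833%
Mean R_m = (5.2 − 3.2 − 3.7 + 8.4 − 8.9 + 2.2) / 6 = 0.0000%
Σ(R_i − R̄_i)(R_m − R̄_m) = 352.3900  ⇒  Cov = 352.3900 / 5 = 70.4780
Σ(R_m − R̄_m)² = 205.5800  ⇒  Var(R_m) = 205.5800 / 5 = 41.1160
β = Cov / Var(R_m) = 70.4780 / 41.1160 = 1.7141
MRP = 9.09% − 4.60% = 4.49%
E(R) = R_f + β × MRP = 4.60% + 1.7141 × 4.49% = 12.30%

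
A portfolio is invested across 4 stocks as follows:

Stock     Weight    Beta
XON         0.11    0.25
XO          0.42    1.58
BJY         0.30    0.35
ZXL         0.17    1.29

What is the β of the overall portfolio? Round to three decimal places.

β_P = Σ w_i β_i = 0.11×0.25 + 0.42×1.58 + 0.30×0.35 + 0.17×1.29 = 1.0154

1.015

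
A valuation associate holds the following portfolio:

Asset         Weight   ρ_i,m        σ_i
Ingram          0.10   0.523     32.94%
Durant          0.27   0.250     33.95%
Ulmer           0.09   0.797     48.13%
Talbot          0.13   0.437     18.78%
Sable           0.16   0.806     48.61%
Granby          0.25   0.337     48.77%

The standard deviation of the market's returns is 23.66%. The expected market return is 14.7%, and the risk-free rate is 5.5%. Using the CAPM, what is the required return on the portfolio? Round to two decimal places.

β_Ingram = 0.523 × 32.94% / 23.66% = 0.7281
β_Durant = 0.250 × 33.95% / 23.66% = 0.3587
β_Ulmer = 0.797 × 48.13% / 23.66% = 1.6213
β_Talbot = 0.437 × 18.78% / 23.66% = 0.3469
β_Sable = 0.806 × 48.61% / 23.66% = 1.6559
β_Granby = 0.337 × 48.77% / 23.66% = 0.6947
β_P = Σ w_i β_i = 0.10×0.7281 + 0.27×0.3587 + 0.09×1.6213 + 0.13×0.3469 + 0.16×1.6559 + 0.25×0.6947 = 0.7993
MRP = 14.7% − 5.5% = 9.20%
E(R_P) = R_f + β_P × MRP = 5.5% + 0.7993 × 9.2% = 12.85%

12.85%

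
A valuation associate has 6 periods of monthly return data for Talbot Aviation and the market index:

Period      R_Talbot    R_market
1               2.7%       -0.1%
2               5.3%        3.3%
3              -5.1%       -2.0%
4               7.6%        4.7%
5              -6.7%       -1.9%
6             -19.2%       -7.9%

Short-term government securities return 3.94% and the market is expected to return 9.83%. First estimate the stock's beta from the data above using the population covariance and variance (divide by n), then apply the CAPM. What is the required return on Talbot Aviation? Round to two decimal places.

16.69%

Mean R_i = (2.7 + 5.3 − 5.1 + 7.6 − 6.7 − 19.2) / 6 = -2.5667%
Mean R_m = (-0.1 + 3.3 − 2.0 + 4.7 − 1.9 − 7.9) / 6 = -0.6500%
Σ(R_i − R̄_i)(R_m − R̄_m) = 217.5400  ⇒  Cov = 217.5400 / 6 = 36.2567
Σ(R_m − R̄_m)² = 100.4750  ⇒  Var(R_m) = 100.4750 / 6 = 16.7458
β = Cov / Var(R_m) = 36.2567 / 16.7458 = 2.1651
MRP = 9.83% − 3.94% = 5.89%
E(R) = R_f + β × MRP = 3.94% + 2.1651 × 5.89% = 16.69%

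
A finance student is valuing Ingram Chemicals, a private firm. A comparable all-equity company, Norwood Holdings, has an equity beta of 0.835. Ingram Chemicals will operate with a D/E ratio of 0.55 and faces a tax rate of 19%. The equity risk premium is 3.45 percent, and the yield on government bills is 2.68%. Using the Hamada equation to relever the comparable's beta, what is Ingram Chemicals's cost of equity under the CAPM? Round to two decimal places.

6.84%

β_L = β_U × [1 + (1 − t)(D/E)] = 0.835 × [1 + (1 − 0.19) × 0.55]
    = 0.835 × [1 + 0.81 × 0.55] = 0.835 × 1.4455 = 1.2070
E(R) = R_f + β_L × MRP = 2.68% + 1.2070 × 3.45% = 6.84%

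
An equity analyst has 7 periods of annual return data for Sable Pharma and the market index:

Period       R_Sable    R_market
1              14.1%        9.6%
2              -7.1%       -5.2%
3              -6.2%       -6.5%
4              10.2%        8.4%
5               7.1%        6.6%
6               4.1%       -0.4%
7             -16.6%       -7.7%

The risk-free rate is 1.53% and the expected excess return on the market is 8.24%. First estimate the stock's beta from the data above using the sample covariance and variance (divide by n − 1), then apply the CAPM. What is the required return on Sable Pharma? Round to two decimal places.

Mean R_i = (14.1 − 7.1 − 6.2 + 10.2 + 7.1 + 4.1 − 16.6) / 7 = 0.8000%
Mean R_m = (9.6 − 5.2 − 6.5 + 8.4 + 6.6 − 0.4 − 7.7) / 7 = 0.6857%
Σ(R_i − R̄_i)(R_m − R̄_m) = 467.4600  ⇒  Cov = 467.4600 / 6 = 77.9100
Σ(R_m − R̄_m)² = 331.7286  ⇒  Var(R_m) = 331.7286 / 6 = 55.2881
β = Cov / Var(R_m) = 77.9100 / 55.2881 = 1.4092
E(R) = R_f + β × MRP = 1.53% + 1.4092 × 8.24% = 13.14%

13.14%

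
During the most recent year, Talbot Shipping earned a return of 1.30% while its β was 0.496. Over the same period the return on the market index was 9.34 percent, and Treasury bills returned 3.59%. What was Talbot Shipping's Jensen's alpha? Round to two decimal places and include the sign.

Market excess return = 9.34% − 3.59% = 5.75%
CAPM benchmark = R_f + β(R_m − R_f) = 3.59% + 0.496 × 5.75% = 6.44200%
α = actual − benchmark = 1.30% − 6.44200% = -5.14%

-5.14%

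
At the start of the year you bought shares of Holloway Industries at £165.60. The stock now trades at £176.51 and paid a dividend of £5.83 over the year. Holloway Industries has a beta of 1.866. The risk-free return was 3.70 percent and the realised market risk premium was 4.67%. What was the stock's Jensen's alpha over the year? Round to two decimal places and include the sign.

-2.31%

Realised HPR = (P1 + D1 − P0) / P0 = (176.51 + 5.83 − 165.60) / 165.60 = 16.74 / 165.60 = 10.1087%
CAPM required = R_f + β·MRP = 3.70% + 1.866 × 4.67% = 12.41422%
α = realised − required = 10.1087% − 12.41422% = -2.31%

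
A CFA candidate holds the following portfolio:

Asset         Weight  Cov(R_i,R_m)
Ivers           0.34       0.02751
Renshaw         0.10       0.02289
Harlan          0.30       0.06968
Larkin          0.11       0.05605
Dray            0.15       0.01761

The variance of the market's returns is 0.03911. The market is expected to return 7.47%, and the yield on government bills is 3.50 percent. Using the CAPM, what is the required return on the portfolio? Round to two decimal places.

7.70%

β_Ivers = 0.02751 / 0.03911 = 0.7034
β_Renshaw = 0.02289 / 0.03911 = 0.5853
β_Harlan = 0.06968 / 0.03911 = 1.7816
β_Larkin = 0.05605 / 0.03911 = 1.4331
β_Dray = 0.01761 / 0.03911 = 0.4503
β_P = Σ w_i β_i = 0.34×0.7034 + 0.10×0.5853 + 0.30×1.7816 + 0.11×1.4331 + 0.15×0.4503 = 1.0574
MRP = 7.47% − 3.50% = 3.97%
E(R_P) = R_f + β_P × MRP = 3.50% + 1.0574 × 3.97% = 7.70%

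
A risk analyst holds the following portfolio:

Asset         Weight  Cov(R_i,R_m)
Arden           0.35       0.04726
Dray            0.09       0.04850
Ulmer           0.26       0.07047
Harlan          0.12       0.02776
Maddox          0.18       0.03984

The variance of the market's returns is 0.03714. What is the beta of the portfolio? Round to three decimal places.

β_Arden = 0.04726 / 0.03714 = 1.2725
β_Dray = 0.04850 / 0.03714 = 1.3059
β_Ulmer = 0.07047 / 0.03714 = 1.8974
β_Harlan = 0.02776 / 0.03714 = 0.7474
β_Maddox = 0.03984 / 0.03714 = 1.0727
β_P = Σ w_i β_i = 0.35×1.2725 + 0.09×1.3059 + 0.26×1.8974 + 0.12×0.7474 + 0.18×1.0727 = 1.3390

1.339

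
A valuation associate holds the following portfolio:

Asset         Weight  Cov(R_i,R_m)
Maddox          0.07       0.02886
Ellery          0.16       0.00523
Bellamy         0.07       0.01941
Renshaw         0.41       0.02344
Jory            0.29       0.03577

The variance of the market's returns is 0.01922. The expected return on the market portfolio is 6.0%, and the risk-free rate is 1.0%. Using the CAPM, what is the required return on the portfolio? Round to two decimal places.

β_Maddox = 0.02886 / 0.01922 = 1.5016
β_Ellery = 0.00523 / 0.01922 = 0.2721
β_Bellamy = 0.01941 / 0.01922 = 1.0099
β_Renshaw = 0.02344 / 0.01922 = 1.2196
β_Jory = 0.03577 / 0.01922 = 1.8611
β_P = Σ w_i β_i = 0.07×1.5016 + 0.16×0.2721 + 0.07×1.0099 + 0.41×1.2196 + 0.29×1.8611 = 1.2591
MRP = 6.0% − 1.0% = 5.00%
E(R_P) = R_f + β_P × MRP = 1.0% + 1.2591 × 5.0% = 7.30%

7.30%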